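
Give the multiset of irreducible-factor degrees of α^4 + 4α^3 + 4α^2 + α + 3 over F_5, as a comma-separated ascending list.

4

Write f(α) = α^4 + 4α^3 + 4α^2 + α + 3.
Roots in F_5: f(0) = 3; f(1) = 3; f(2) = 4; f(3) = 1; f(4) = 3.
Complete factorization: f(α) = (α^4 + 4α^3 + 4α^2 + α + 3).
Factor degrees with multiplicity: 4 = 4.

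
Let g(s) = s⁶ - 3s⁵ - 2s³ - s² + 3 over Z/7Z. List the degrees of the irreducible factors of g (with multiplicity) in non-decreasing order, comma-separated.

Linear factors from roots: (s - 2), (s + 2).
Complete factorization: g(s) = (s + 2)·(s - 2)·(s² + s + 3)·(s² + 3s - 2).
Factor degrees with multiplicity: 1 + 1 + 2 + 2 = 6.

1, 1, 2, 2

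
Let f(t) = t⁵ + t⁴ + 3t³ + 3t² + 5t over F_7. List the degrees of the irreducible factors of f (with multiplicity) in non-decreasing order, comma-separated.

1, 1, 3

Linear factors from roots: (t), (t + 3).
Complete factorization: f(t) = (t)·(t + 3)·(t³ + 5t² + 2t + 4).
Factor degrees with multiplicity: 1 + 1 + 3 = 5.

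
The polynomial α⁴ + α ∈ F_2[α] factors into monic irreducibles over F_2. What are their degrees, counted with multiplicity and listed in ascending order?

1, 1, 2

Write h(α) = α⁴ + α.
Roots in F_2: h(0) = 0 → root; h(1) = 0 → root.
Linear factors from roots: (α), (α + 1).
Complete factorization: h(α) = (α)·(α + 1)·(α² + α + 1).
Factor degrees with multiplicity: 1 + 1 + 2 = 4.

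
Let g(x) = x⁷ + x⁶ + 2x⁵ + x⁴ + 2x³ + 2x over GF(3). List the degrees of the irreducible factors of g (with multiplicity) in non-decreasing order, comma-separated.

Roots in GF(3): g(0) = 0 → root; g(1) = 0 → root; g(2) = 1.
Linear factors from roots: (x), (x + 2).
Complete factorization: g(x) = (x)·(x + 2)·(x² + x + 2)·(x³ + x² + x + 2).
Factor degrees with multiplicity: 1 + 1 + 2 + 3 = 7.

1, 1, 2, 3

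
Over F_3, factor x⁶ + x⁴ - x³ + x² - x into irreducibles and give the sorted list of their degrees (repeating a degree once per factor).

1, 2, 3

Write h(x) = x⁶ + x⁴ - x³ + x² - x.
Roots in F_3: h(0) = 0 → root; h(1) = 1; h(2) = 2.
Linear factors from roots: (x).
Complete factorization: h(x) = (x)·(x² + x - 1)·(x³ - x² + 1).
Factor degrees with multiplicity: 1 + 2 + 3 = 6.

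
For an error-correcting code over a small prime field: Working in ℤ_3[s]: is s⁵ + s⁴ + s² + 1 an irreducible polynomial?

Write g(s) = s⁵ + s⁴ + s² + 1.
Check for roots in ℤ_3: g(0) = 1; g(1) = 1; g(2) = 2.
No roots, so no linear factors.
Monic irreducibles of degree 2 over GF(3): s² + 1, s² + s + 2, s² + 2s + 2.
None of them divide g (all give nonzero remainder).
No irreducible factor of degree ≤ 2 exists, so g is irreducible over GF(3).

Yes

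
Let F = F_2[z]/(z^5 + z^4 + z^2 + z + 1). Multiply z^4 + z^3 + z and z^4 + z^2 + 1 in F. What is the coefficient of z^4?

Multiply in F_2[z]: (z^4 + z^3 + z)·(z^4 + z^2 + 1) = z^8 + z^7 + z^6 + z^4 + z.
Reduce using z^5 ≡ z^4 + z^2 + z + 1 (mod z^5 + z^4 + z^2 + z + 1).
Reduced: z^2.

0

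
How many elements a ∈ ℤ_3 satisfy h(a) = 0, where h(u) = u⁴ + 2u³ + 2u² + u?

3

Evaluate at each of the 3 elements of ℤ_3:
h(0) = 0 → root; h(1) = 0 → root; h(2) = 0 → root.
Roots: {0, 1, 2}.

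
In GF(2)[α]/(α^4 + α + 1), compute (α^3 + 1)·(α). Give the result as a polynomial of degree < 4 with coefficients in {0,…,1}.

1

Multiply in GF(2)[α]: (α^3 + 1)·(α) = α^4 + α.
Reduce using α^4 ≡ α + 1 (mod α^4 + α + 1).
Reduced: 1.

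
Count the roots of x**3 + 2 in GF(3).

Write h(x) = x**3 + 2.
Evaluate at each of the 3 elements of GF(3):
h(0) = 2; h(1) = 0 → root; h(2) = 1.
Roots: {1}.

1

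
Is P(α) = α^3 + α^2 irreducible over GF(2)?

Check for roots in GF(2): P(0) = 0 → root; P(1) = 0 → root.
P(0) = 0, so (α) divides P(α); P is reducible.

No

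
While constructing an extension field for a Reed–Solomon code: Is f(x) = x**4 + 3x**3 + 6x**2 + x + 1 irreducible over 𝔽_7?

Yes

Check for roots in 𝔽_7: f(0) = 1; f(1) = 5; f(2) = 4; f(3) = 3; f(4) = 3; f(5) = 1; f(6) = 4.
No roots, so no linear factors.
Degree-2 irreducible divisors: test the 21 monic irreducibles of degree 2 over GF(7).
None of them divide f (all give nonzero remainder).
No irreducible factor of degree ≤ 2 exists, so f is irreducible over GF(7).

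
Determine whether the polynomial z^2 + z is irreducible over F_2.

Write g(z) = z^2 + z.
Check for roots in F_2: g(0) = 0 → root; g(1) = 0 → root.
g(0) = 0, so (z) divides g(z); g is reducible.

No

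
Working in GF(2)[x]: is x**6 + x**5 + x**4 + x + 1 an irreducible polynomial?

Write g(x) = x**6 + x**5 + x**4 + x + 1.
Check for roots in GF(2): g(0) = 1; g(1) = 1.
No roots, so no linear factors.
Monic irreducibles of degree 2 over GF(2): x**2 + x + 1.
None of them divide g (all give nonzero remainder).
Monic irreducibles of degree 3 over GF(2): x**3 + x + 1, x**3 + x**2 + 1.
None of them divide g (all give nonzero remainder).
No irreducible factor of degree ≤ 3 exists, so g is irreducible over GF(2).

Yes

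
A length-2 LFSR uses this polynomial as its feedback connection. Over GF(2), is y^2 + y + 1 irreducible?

Yes

Write P(y) = y^2 + y + 1.
Check for roots in GF(2): P(0) = 1; P(1) = 1.
No roots. A degree-2 polynomial over a field with no linear factor is irreducible.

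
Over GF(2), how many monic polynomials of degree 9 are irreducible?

56

The number of monic irreducibles of degree 9 over GF(2) is (1/9)·Σ_{d∣9} μ(9/d) 2^d.
Divisors of 9: 1, 3, 9; μ(9/d) for each: 0, -1, 1.
Σ = − 2^3 + 2^9 = 504.
N = 504/9 = 56.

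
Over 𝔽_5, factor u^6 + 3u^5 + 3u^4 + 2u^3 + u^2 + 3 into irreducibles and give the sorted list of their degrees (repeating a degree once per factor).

Write g(u) = u^6 + 3u^5 + 3u^4 + 2u^3 + u^2 + 3.
Roots in 𝔽_5: g(0) = 3; g(1) = 3; g(2) = 1; g(3) = 2; g(4) = 3.
Complete factorization: g(u) = (u^6 + 3u^5 + 3u^4 + 2u^3 + u^2 + 3).
Factor degrees with multiplicity: 6 = 6.

6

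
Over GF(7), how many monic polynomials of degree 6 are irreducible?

By the necklace-counting formula, N_7(6) = (1/6) Σ_{d|6} μ(6/d)·7^d.
Divisors of 6: 1, 2, 3, 6; μ(6/d) for each: 1, -1, -1, 1.
Σ = 7^1 − 7^2 − 7^3 + 7^6 = 117264.
N = 117264/6 = 19544.

19544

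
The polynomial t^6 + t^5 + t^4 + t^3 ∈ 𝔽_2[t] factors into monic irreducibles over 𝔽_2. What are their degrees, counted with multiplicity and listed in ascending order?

1, 1, 1, 1, 1, 1

Write h(t) = t^6 + t^5 + t^4 + t^3.
Roots in 𝔽_2: h(0) = 0 → root; h(1) = 0 → root.
Linear factors from roots: (t), (t + 1).
Complete factorization: h(t) = (t)^3·(t + 1)^3.
Factor degrees with multiplicity: 1 + 1 + 1 + 1 + 1 + 1 = 6.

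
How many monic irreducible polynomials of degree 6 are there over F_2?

Gauss's count: N_{2}(6) = (1/6) Σ_{d|6} μ(6/d)·2^d.
Divisors of 6: 1, 2, 3, 6; μ(6/d) for each: 1, -1, -1, 1.
Σ = 2^1 − 2^2 − 2^3 + 2^6 = 54.
N = 54/6 = 9.

9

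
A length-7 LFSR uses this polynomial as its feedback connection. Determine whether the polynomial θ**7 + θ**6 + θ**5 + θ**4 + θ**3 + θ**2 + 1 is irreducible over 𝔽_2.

Write g(θ) = θ**7 + θ**6 + θ**5 + θ**4 + θ**3 + θ**2 + 1.
Check for roots in 𝔽_2: g(0) = 1; g(1) = 1.
No roots, so no linear factors.
Monic irreducibles of degree 2 over GF(2): θ**2 + θ + 1.
None of them divide g (all give nonzero remainder).
Monic irreducibles of degree 3 over GF(2): θ**3 + θ + 1, θ**3 + θ**2 + 1.
None of them divide g (all give nonzero remainder).
No irreducible factor of degree ≤ 3 exists, so g is irreducible over GF(2).

Yes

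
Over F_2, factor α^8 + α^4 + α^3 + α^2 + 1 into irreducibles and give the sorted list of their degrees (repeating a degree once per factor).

Write g(α) = α^8 + α^4 + α^3 + α^2 + 1.
Roots in F_2: g(0) = 1; g(1) = 1.
Complete factorization: g(α) = (α^8 + α^4 + α^3 + α^2 + 1).
Factor degrees with multiplicity: 8 = 8.

8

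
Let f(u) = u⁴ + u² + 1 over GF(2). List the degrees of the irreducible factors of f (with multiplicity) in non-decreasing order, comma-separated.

Roots in GF(2): f(0) = 1; f(1) = 1.
Complete factorization: f(u) = (u² + u + 1)^2.
Factor degrees with multiplicity: 2 + 2 = 4.

2, 2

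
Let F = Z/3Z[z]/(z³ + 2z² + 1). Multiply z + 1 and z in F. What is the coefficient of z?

1

Multiply in Z/3Z[z]: (z + 1)·(z) = z² + z.
Reduced: z² + z.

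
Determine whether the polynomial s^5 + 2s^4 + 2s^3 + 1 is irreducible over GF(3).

Write m(s) = s^5 + 2s^4 + 2s^3 + 1.
Check for roots in GF(3): m(0) = 1; m(1) = 0 → root; m(2) = 0 → root.
m(1) = 0, so (s − 1) divides m(s); m is reducible.

No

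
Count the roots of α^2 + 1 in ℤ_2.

1

Write g(α) = α^2 + 1.
Evaluate at each of the 2 elements of ℤ_2:
g(0) = 1; g(1) = 0 → root.
Roots: {1}.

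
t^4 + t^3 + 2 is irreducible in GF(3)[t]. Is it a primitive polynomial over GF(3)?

Yes

Write f(t) = t^4 + t^3 + 2.
|GF(3^4)^×| = 3^4 − 1 = 80. Prime factorization: 80 = 2^4·5.
f is primitive ⇔ t has order 80 in GF(3)[t]/(f), i.e. t^(80/q) ≠ 1 for each prime q | 80.
t^(40) mod f = 2.
t^(16) mod f = 2t^2 + 2t + 2.
None equal 1, so t has full order 80; f is primitive.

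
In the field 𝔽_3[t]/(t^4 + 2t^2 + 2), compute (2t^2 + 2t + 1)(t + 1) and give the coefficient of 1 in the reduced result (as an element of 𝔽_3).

1

Multiply in 𝔽_3[t]: (2t^2 + 2t + 1)·(t + 1) = 2t^3 + t^2 + 1.
Reduced: 2t^3 + t^2 + 1.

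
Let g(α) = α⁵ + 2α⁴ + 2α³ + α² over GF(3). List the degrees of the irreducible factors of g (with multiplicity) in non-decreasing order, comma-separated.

1, 1, 1, 1, 1

Roots in GF(3): g(0) = 0 → root; g(1) = 0 → root; g(2) = 0 → root.
Linear factors from roots: (α), (α + 2), (α + 1).
Complete factorization: g(α) = (α + 1)·(α)^2·(α + 2)^2.
Factor degrees with multiplicity: 1 + 1 + 1 + 1 + 1 = 5.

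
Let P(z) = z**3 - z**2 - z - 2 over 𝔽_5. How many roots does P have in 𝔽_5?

1

Evaluate at each of the 5 elements of 𝔽_5:
P(0) = 3; P(1) = 2; P(2) = 0 → root; P(3) = 3; P(4) = 2.
Roots: {2}.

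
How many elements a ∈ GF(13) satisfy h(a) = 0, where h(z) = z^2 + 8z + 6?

Evaluate at each of the 13 elements of GF(13):
h(0) = 6; h(1) = 2; h(2) = 0 → root; h(3) = 0 → root; h(4) = 2; h(5) = 6; h(6) = 12; h(7) = 7; h(8) = 4; h(9) = 3; h(10) = 4; h(11) = 7; h(12) = 12.
Roots: {2, 3}.

2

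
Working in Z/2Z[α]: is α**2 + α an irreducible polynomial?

No

Write P(α) = α**2 + α.
Check for roots in Z/2Z: P(0) = 0 → root; P(1) = 0 → root.
P(0) = 0, so (α) divides P(α); P is reducible.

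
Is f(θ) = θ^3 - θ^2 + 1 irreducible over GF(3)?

Check for roots in GF(3): f(0) = 1; f(1) = 1; f(2) = 2.
No roots. A degree-3 polynomial over a field with no linear factor is irreducible.

Yes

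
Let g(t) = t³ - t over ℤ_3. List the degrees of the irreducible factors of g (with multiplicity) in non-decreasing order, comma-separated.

1, 1, 1

Roots in ℤ_3: g(0) = 0 → root; g(1) = 0 → root; g(2) = 0 → root.
Linear factors from roots: (t), (t - 1), (t + 1).
Complete factorization: g(t) = (t)·(t + 1)·(t - 1).
Factor degrees with multiplicity: 1 + 1 + 1 = 3.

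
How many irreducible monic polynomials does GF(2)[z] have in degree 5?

6

x^(2^5) − x is the product of all monic irreducibles of degree dividing 5; Möbius inversion gives N = (1/5) Σ μ(5/d)·2^d.
Divisors of 5: 1, 5; μ(5/d) for each: -1, 1.
Σ = − 2^1 + 2^5 = 30.
N = 30/5 = 6.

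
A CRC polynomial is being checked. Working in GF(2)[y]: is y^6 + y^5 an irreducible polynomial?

Write f(y) = y^6 + y^5.
Check for roots in GF(2): f(0) = 0 → root; f(1) = 0 → root.
f(0) = 0, so (y) divides f(y); f is reducible.

No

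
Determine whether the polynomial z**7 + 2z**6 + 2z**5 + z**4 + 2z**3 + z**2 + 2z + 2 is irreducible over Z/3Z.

Yes

Write h(z) = z**7 + 2z**6 + 2z**5 + z**4 + 2z**3 + z**2 + 2z + 2.
Check for roots in Z/3Z: h(0) = 2; h(1) = 1; h(2) = 2.
No roots, so no linear factors.
Monic irreducibles of degree 2 over GF(3): z**2 + 1, z**2 + z + 2, z**2 + 2z + 2.
None of them divide h (all give nonzero remainder).
Degree-3 irreducible divisors: test the 8 monic irreducibles of degree 3 over GF(3).
None of them divide h (all give nonzero remainder).
No irreducible factor of degree ≤ 3 exists, so h is irreducible over GF(3).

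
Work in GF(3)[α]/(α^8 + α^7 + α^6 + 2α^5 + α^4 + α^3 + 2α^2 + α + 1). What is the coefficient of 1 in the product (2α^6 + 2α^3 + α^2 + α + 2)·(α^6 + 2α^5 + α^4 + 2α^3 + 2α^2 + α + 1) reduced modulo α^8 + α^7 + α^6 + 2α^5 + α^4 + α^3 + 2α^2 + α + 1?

Multiply in GF(3)[α]: (2α^6 + 2α^3 + α^2 + α + 2)·(α^6 + 2α^5 + α^4 + 2α^3 + 2α^2 + α + 1) = 2α^12 + α^11 + 2α^10 + α^7 + 2α^6 + 2α^5 + 2α^4 + 2.
Reduce using α^8 ≡ 2α^7 + 2α^6 + α^5 + 2α^4 + 2α^3 + α^2 + 2α + 2 (mod α^8 + α^7 + α^6 + 2α^5 + α^4 + α^3 + 2α^2 + α + 1).
Reduced: 2α^7 + 2α^5 + 2α^3 + α + 2.

2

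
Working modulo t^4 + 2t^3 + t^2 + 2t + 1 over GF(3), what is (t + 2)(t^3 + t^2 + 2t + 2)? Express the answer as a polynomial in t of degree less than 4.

t^3 + t

Multiply in GF(3)[t]: (t + 2)·(t^3 + t^2 + 2t + 2) = t^4 + t^2 + 1.
Reduce using t^4 ≡ t^3 + 2t^2 + t + 2 (mod t^4 + 2t^3 + t^2 + 2t + 1).
Reduced: t^3 + t.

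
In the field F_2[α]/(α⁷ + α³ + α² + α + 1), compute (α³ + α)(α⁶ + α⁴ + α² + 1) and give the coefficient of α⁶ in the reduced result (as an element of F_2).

Multiply in F_2[α]: (α³ + α)·(α⁶ + α⁴ + α² + 1) = α⁹ + α.
Reduce using α⁷ ≡ α³ + α² + α + 1 (mod α⁷ + α³ + α² + α + 1).
Reduced: α⁵ + α⁴ + α³ + α² + α.

0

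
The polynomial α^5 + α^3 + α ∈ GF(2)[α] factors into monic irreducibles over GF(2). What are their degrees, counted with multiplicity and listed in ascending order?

Write g(α) = α^5 + α^3 + α.
Roots in GF(2): g(0) = 0 → root; g(1) = 1.
Linear factors from roots: (α).
Complete factorization: g(α) = (α)·(α^2 + α + 1)^2.
Factor degrees with multiplicity: 1 + 2 + 2 = 5.

1, 2, 2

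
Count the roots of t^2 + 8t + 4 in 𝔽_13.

2

Write f(t) = t^2 + 8t + 4.
Evaluate at each of the 13 elements of 𝔽_13:
f(0) = 4; f(1) = 0 → root; f(2) = 11; f(3) = 11; f(4) = 0 → root; f(5) = 4; f(6) = 10; f(7) = 5; f(8) = 2; f(9) = 1; f(10) = 2; f(11) = 5; f(12) = 10.
Roots: {1, 4}.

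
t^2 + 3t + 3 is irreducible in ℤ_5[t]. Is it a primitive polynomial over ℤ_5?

Write f(t) = t^2 + 3t + 3.
|GF(5^2)^×| = 5^2 − 1 = 24. Prime factorization: 24 = 2^3·3.
f is primitive ⇔ t has order 24 in GF(5)[t]/(f), i.e. t^(24/q) ≠ 1 for each prime q | 24.
t^(12) mod f = 4.
t^(8) mod f = t + 1.
None equal 1, so t has full order 24; f is primitive.

Yes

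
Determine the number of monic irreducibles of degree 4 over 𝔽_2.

By the necklace-counting formula, N_2(4) = (1/4) Σ_{d|4} μ(4/d)·2^d.
Divisors of 4: 1, 2, 4; μ(4/d) for each: 0, -1, 1.
Σ = − 2^2 + 2^4 = 12.
N = 12/4 = 3.

3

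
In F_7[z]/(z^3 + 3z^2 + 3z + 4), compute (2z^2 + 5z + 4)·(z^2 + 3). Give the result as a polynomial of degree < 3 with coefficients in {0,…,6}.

3z + 2

Multiply in F_7[z]: (2z^2 + 5z + 4)·(z^2 + 3) = 2z^4 + 5z^3 + 3z^2 + z + 5.
Reduce using z^3 ≡ 4z^2 + 4z + 3 (mod z^3 + 3z^2 + 3z + 4).
Reduced: 3z + 2.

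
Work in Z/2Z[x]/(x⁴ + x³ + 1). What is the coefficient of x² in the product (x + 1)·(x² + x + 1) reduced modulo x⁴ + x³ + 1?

Multiply in Z/2Z[x]: (x + 1)·(x² + x + 1) = x³ + 1.
Reduced: x³ + 1.

0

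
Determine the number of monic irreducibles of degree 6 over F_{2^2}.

670

By the necklace-counting formula, N_4(6) = (1/6) Σ_{d|6} μ(6/d)·4^d.
Divisors of 6: 1, 2, 3, 6; μ(6/d) for each: 1, -1, -1, 1.
Σ = 4^1 − 4^2 − 4^3 + 4^6 = 4020.
N = 4020/6 = 670.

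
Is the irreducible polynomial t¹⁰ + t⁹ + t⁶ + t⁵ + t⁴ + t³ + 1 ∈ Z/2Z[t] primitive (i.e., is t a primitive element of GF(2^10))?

Yes

Write f(t) = t¹⁰ + t⁹ + t⁶ + t⁵ + t⁴ + t³ + 1.
|GF(2^10)^×| = 2^10 − 1 = 1023. Prime factorization: 1023 = 3·11·31.
f is primitive ⇔ t has order 1023 in GF(2)[t]/(f), i.e. t^(1023/q) ≠ 1 for each prime q | 1023.
t^(341) mod f = t⁹ + t⁷ + t⁶ + t⁴ + t + 1.
t^(93) mod f = t⁸ + t⁷ + t⁶ + t⁵ + t³ + 1.
t^(33) mod f = t⁹ + t⁸ + t⁷ + t⁵ + t⁴ + t.
None equal 1, so t has full order 1023; f is primitive.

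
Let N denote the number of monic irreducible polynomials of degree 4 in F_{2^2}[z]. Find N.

x^(4^4) − x is the product of all monic irreducibles of degree dividing 4; Möbius inversion gives N = (1/4) Σ μ(4/d)·4^d.
Divisors of 4: 1, 2, 4; μ(4/d) for each: 0, -1, 1.
Σ = − 4^2 + 4^4 = 240.
N = 240/4 = 60.

60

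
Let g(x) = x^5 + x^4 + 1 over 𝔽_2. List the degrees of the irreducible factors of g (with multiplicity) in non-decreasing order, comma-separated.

2, 3

Roots in 𝔽_2: g(0) = 1; g(1) = 1.
Complete factorization: g(x) = (x^2 + x + 1)·(x^3 + x + 1).
Factor degrees with multiplicity: 2 + 3 = 5.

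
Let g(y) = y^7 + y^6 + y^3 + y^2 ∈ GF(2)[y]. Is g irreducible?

Check for roots in GF(2): g(0) = 0 → root; g(1) = 0 → root.
g(0) = 0, so (y) divides g(y); g is reducible.

No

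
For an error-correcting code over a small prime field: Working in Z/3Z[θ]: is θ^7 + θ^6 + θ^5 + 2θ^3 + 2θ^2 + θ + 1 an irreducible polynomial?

No

Write g(θ) = θ^7 + θ^6 + θ^5 + 2θ^3 + 2θ^2 + θ + 1.
Check for roots in Z/3Z: g(0) = 1; g(1) = 0 → root; g(2) = 2.
g(1) = 0, so (θ − 1) divides g(θ); g is reducible.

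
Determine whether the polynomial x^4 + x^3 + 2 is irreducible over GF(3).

Write f(x) = x^4 + x^3 + 2.
Check for roots in GF(3): f(0) = 2; f(1) = 1; f(2) = 2.
No roots, so no linear factors.
Monic irreducibles of degree 2 over GF(3): x^2 + 1, x^2 + x + 2, x^2 + 2x + 2.
None of them divide f (all give nonzero remainder).
No irreducible factor of degree ≤ 2 exists, so f is irreducible over GF(3).

Yes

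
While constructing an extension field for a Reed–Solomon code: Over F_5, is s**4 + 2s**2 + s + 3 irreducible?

Write f(s) = s**4 + 2s**2 + s + 3.
Check for roots in F_5: f(0) = 3; f(1) = 2; f(2) = 4; f(3) = 0 → root; f(4) = 0 → root.
f(3) = 0, so (s − 3) divides f(s); f is reducible.

No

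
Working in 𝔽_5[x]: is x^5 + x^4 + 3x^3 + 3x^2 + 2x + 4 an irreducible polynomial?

Write h(x) = x^5 + x^4 + 3x^3 + 3x^2 + 2x + 4.
Check for roots in 𝔽_5: h(0) = 4; h(1) = 4; h(2) = 2; h(3) = 2; h(4) = 2.
No roots, so no linear factors.
Degree-2 irreducible divisors: test the 10 monic irreducibles of degree 2 over GF(5).
None of them divide h (all give nonzero remainder).
No irreducible factor of degree ≤ 2 exists, so h is irreducible over GF(5).

Yes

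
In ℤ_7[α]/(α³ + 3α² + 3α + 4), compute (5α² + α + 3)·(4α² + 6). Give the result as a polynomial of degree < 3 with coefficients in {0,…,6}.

3α^2 + 3α + 4

Multiply in ℤ_7[α]: (5α² + α + 3)·(4α² + 6) = 6α⁴ + 4α³ + 6α + 4.
Reduce using α³ ≡ 4α² + 4α + 3 (mod α³ + 3α² + 3α + 4).
Reduced: 3α² + 3α + 4.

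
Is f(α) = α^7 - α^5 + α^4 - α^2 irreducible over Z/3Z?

No

Check for roots in Z/3Z: f(0) = 0 → root; f(1) = 0 → root; f(2) = 0 → root.
f(0) = 0, so (α) divides f(α); f is reducible.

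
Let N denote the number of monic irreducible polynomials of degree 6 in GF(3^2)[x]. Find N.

88440

By the necklace-counting formula, N_9(6) = (1/6) Σ_{d|6} μ(6/d)·9^d.
Divisors of 6: 1, 2, 3, 6; μ(6/d) for each: 1, -1, -1, 1.
Σ = 9^1 − 9^2 − 9^3 + 9^6 = 530640.
N = 530640/6 = 88440.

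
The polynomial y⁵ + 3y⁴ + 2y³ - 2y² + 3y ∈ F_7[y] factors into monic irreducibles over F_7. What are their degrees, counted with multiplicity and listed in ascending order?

1, 1, 1, 2

Write g(y) = y⁵ + 3y⁴ + 2y³ - 2y² + 3y.
Linear factors from roots: (y), (y - 1), (y + 2).
Complete factorization: g(y) = (y)·(y + 2)·(y - 1)·(y² + 2y + 2).
Factor degrees with multiplicity: 1 + 1 + 1 + 2 = 5.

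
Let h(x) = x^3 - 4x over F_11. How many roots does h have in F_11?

Evaluate at each of the 11 elements of F_11:
h(0) = 0 → root; h(1) = 8; h(2) = 0 → root; h(3) = 4; h(4) = 4; h(5) = 6; h(6) = 5; h(7) = 7; h(8) = 7; h(9) = 0 → root; h(10) = 3.
Roots: {0, 2, 9}.

3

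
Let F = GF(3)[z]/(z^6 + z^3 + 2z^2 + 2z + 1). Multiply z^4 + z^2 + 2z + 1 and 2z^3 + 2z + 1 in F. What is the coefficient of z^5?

1

Multiply in GF(3)[z]: (z^4 + z^2 + 2z + 1)·(2z^3 + 2z + 1) = 2z^7 + z^5 + 2z^4 + z^3 + 2z^2 + z + 1.
Reduce using z^6 ≡ 2z^3 + z^2 + z + 2 (mod z^6 + z^3 + 2z^2 + 2z + 1).
Reduced: z^5 + z^2 + 2z + 1.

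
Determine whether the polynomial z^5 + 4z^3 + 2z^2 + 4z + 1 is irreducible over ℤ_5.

Yes

Write m(z) = z^5 + 4z^3 + 2z^2 + 4z + 1.
Check for roots in ℤ_5: m(0) = 1; m(1) = 2; m(2) = 1; m(3) = 2; m(4) = 4.
No roots, so no linear factors.
Degree-2 irreducible divisors: test the 10 monic irreducibles of degree 2 over GF(5).
None of them divide m (all give nonzero remainder).
No irreducible factor of degree ≤ 2 exists, so m is irreducible over GF(5).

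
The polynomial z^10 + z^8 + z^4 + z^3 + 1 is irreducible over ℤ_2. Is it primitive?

Write f(z) = z^10 + z^8 + z^4 + z^3 + 1.
|GF(2^10)^×| = 2^10 − 1 = 1023. Prime factorization: 1023 = 3·11·31.
f is primitive ⇔ z has order 1023 in GF(2)[z]/(f), i.e. z^(1023/q) ≠ 1 for each prime q | 1023.
z^(341) mod f = z^9 + z^8 + z^6 + z^5 + z^4 + z^3 + z^2 + z.
z^(93) mod f = z^7 + z^6 + z^5 + z^4 + z^2 + z + 1.
z^(33) mod f = z^6 + z^3 + z^2 + z + 1.
None equal 1, so z has full order 1023; f is primitive.

Yes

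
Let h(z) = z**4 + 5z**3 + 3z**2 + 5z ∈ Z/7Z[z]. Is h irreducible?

Check for roots in Z/7Z: h(0) = 0 → root; h(1) = 0 → root; h(2) = 1; h(3) = 6; h(4) = 0 → root; h(5) = 6; h(6) = 1.
h(0) = 0, so (z) divides h(z); h is reducible.

No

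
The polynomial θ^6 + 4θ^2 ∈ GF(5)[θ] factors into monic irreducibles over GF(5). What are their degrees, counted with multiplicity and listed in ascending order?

1, 1, 1, 1, 1, 1

Write g(θ) = θ^6 + 4θ^2.
Roots in GF(5): g(0) = 0 → root; g(1) = 0 → root; g(2) = 0 → root; g(3) = 0 → root; g(4) = 0 → root.
Linear factors from roots: (θ), (θ + 4), (θ + 3), (θ + 2), (θ + 1).
Complete factorization: g(θ) = (θ + 1)·(θ + 2)·(θ + 3)·(θ + 4)·(θ)^2.
Factor degrees with multiplicity: 1 + 1 + 1 + 1 + 1 + 1 = 6.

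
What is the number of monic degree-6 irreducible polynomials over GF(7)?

The number of monic irreducibles of degree 6 over GF(7) is (1/6)·Σ_{d∣6} μ(6/d) 7^d.
Divisors of 6: 1, 2, 3, 6; μ(6/d) for each: 1, -1, -1, 1.
Σ = 7^1 − 7^2 − 7^3 + 7^6 = 117264.
N = 117264/6 = 19544.

19544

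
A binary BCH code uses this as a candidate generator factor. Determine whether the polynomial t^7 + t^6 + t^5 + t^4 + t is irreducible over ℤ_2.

Write g(t) = t^7 + t^6 + t^5 + t^4 + t.
Check for roots in ℤ_2: g(0) = 0 → root; g(1) = 1.
g(0) = 0, so (t) divides g(t); g is reducible.

No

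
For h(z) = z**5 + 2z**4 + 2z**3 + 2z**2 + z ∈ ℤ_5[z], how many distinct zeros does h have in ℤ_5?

Evaluate at each of the 5 elements of ℤ_5:
h(0) = 0 → root; h(1) = 3; h(2) = 0 → root; h(3) = 0 → root; h(4) = 0 → root.
Roots: {0, 2, 3, 4}.

4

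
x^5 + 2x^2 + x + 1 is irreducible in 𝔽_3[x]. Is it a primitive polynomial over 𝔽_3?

Write f(x) = x^5 + 2x^2 + x + 1.
|GF(3^5)^×| = 3^5 − 1 = 242. Prime factorization: 242 = 2·11^2.
f is primitive ⇔ x has order 242 in GF(3)[x]/(f), i.e. x^(242/q) ≠ 1 for each prime q | 242.
x^(121) mod f = 2.
x^(22) mod f = x^4 + x^3 + 2x^2 + x.
None equal 1, so x has full order 242; f is primitive.

Yes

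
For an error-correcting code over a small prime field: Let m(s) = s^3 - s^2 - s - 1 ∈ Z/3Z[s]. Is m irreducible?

Yes

Check for roots in Z/3Z: m(0) = 2; m(1) = 1; m(2) = 1.
No roots. A degree-3 polynomial over a field with no linear factor is irreducible.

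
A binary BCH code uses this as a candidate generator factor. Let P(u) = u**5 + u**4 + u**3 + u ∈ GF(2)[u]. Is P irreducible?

Check for roots in GF(2): P(0) = 0 → root; P(1) = 0 → root.
P(0) = 0, so (u) divides P(u); P is reducible.

No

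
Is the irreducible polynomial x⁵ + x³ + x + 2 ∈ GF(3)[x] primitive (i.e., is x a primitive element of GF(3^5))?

Write f(x) = x⁵ + x³ + x + 2.
|GF(3^5)^×| = 3^5 − 1 = 242. Prime factorization: 242 = 2·11^2.
f is primitive ⇔ x has order 242 in GF(3)[x]/(f), i.e. x^(242/q) ≠ 1 for each prime q | 242.
x^(121) mod f = 1
x^(22) mod f = x⁴ + x² + 2.
Since x^(121) = 1, the order of x divides 121 < 242; not primitive.

No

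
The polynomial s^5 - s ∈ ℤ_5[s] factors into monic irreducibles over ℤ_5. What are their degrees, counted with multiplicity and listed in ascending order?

Write f(s) = s^5 - s.
Roots in ℤ_5: f(0) = 0 → root; f(1) = 0 → root; f(2) = 0 → root; f(3) = 0 → root; f(4) = 0 → root.
Linear factors from roots: (s), (s - 1), (s - 2), (s + 2), (s + 1).
Complete factorization: f(s) = (s)·(s + 1)·(s + 2)·(s - 2)·(s - 1).
Factor degrees with multiplicity: 1 + 1 + 1 + 1 + 1 = 5.

1, 1, 1, 1, 1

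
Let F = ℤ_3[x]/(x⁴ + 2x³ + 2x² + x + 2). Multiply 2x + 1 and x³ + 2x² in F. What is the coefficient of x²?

Multiply in ℤ_3[x]: (2x + 1)·(x³ + 2x²) = 2x⁴ + 2x³ + 2x².
Reduce using x⁴ ≡ x³ + x² + 2x + 1 (mod x⁴ + 2x³ + 2x² + x + 2).
Reduced: x³ + x² + x + 2.

1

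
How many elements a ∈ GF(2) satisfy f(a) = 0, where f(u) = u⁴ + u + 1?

0

Evaluate at each of the 2 elements of GF(2):
f(0) = 1; f(1) = 1.
No element is a root.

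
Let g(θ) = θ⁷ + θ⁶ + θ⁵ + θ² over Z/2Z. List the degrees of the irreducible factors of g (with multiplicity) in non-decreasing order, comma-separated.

1, 1, 1, 1, 3

Roots in Z/2Z: g(0) = 0 → root; g(1) = 0 → root.
Linear factors from roots: (θ), (θ + 1).
Complete factorization: g(θ) = (θ)^2·(θ + 1)^2·(θ³ + θ² + 1).
Factor degrees with multiplicity: 1 + 1 + 1 + 1 + 3 = 7.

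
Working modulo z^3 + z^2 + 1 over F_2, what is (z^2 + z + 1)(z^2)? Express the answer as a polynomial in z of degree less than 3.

z^2 + z

Multiply in F_2[z]: (z^2 + z + 1)·(z^2) = z^4 + z^3 + z^2.
Reduce using z^3 ≡ z^2 + 1 (mod z^3 + z^2 + 1).
Reduced: z^2 + z.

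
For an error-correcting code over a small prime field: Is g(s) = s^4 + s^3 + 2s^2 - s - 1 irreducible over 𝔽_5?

Yes

Check for roots in 𝔽_5: g(0) = 4; g(1) = 2; g(2) = 4; g(3) = 2; g(4) = 2.
No roots, so no linear factors.
Degree-2 irreducible divisors: test the 10 monic irreducibles of degree 2 over GF(5).
None of them divide g (all give nonzero remainder).
No irreducible factor of degree ≤ 2 exists, so g is irreducible over GF(5).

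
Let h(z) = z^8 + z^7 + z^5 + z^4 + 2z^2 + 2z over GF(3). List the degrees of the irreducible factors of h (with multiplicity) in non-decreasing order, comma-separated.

1, 1, 2, 2, 2

Roots in GF(3): h(0) = 0 → root; h(1) = 2; h(2) = 0 → root.
Linear factors from roots: (z), (z + 1).
Complete factorization: h(z) = (z)·(z + 1)·(z^2 + z + 2)^3.
Factor degrees with multiplicity: 1 + 1 + 2 + 2 + 2 = 8.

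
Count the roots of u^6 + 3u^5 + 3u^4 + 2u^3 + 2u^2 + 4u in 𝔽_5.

4

Write g(u) = u^6 + 3u^5 + 3u^4 + 2u^3 + 2u^2 + 4u.
Evaluate at each of the 5 elements of 𝔽_5:
g(0) = 0 → root; g(1) = 0 → root; g(2) = 0 → root; g(3) = 0 → root; g(4) = 2.
Roots: {0, 1, 2, 3}.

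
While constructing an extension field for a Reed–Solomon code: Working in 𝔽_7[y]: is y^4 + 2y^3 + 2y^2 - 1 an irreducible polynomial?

Write g(y) = y^4 + 2y^3 + 2y^2 - 1.
Check for roots in 𝔽_7: g(0) = 6; g(1) = 4; g(2) = 4; g(3) = 5; g(4) = 2; g(5) = 0 → root; g(6) = 0 → root.
g(5) = 0, so (y − 5) divides g(y); g is reducible.

No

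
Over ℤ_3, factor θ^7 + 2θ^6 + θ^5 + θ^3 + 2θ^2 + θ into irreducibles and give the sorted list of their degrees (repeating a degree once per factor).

Write g(θ) = θ^7 + 2θ^6 + θ^5 + θ^3 + 2θ^2 + θ.
Roots in ℤ_3: g(0) = 0 → root; g(1) = 2; g(2) = 0 → root.
Linear factors from roots: (θ), (θ + 1).
Complete factorization: g(θ) = (θ)·(θ + 1)^2·(θ^2 + θ + 2)·(θ^2 + 2θ + 2).
Factor degrees with multiplicity: 1 + 1 + 1 + 2 + 2 = 7.

1, 1, 1, 2, 2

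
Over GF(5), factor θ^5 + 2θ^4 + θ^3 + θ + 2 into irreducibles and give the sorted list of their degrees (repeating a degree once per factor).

5

Write h(θ) = θ^5 + 2θ^4 + θ^3 + θ + 2.
Roots in GF(5): h(0) = 2; h(1) = 2; h(2) = 1; h(3) = 2; h(4) = 1.
Complete factorization: h(θ) = (θ^5 + 2θ^4 + θ^3 + θ + 2).
Factor degrees with multiplicity: 5 = 5.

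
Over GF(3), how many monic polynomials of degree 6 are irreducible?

116

By the necklace-counting formula, N_3(6) = (1/6) Σ_{d|6} μ(6/d)·3^d.
Divisors of 6: 1, 2, 3, 6; μ(6/d) for each: 1, -1, -1, 1.
Σ = 3^1 − 3^2 − 3^3 + 3^6 = 696.
N = 696/6 = 116.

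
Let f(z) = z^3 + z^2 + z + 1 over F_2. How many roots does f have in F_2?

1

Evaluate at each of the 2 elements of F_2:
f(0) = 1; f(1) = 0 → root.
Roots: {1}.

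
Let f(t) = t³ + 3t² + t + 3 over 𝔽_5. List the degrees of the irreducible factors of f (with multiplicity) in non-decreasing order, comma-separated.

1, 1, 1

Roots in 𝔽_5: f(0) = 3; f(1) = 3; f(2) = 0 → root; f(3) = 0 → root; f(4) = 4.
Linear factors from roots: (t + 3), (t + 2).
Complete factorization: f(t) = (t + 2)·(t + 3)^2.
Factor degrees with multiplicity: 1 + 1 + 1 = 3.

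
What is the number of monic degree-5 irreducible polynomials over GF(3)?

By the necklace-counting formula, N_3(5) = (1/5) Σ_{d|5} μ(5/d)·3^d.
Divisors of 5: 1, 5; μ(5/d) for each: -1, 1.
Σ = − 3^1 + 3^5 = 240.
N = 240/5 = 48.

48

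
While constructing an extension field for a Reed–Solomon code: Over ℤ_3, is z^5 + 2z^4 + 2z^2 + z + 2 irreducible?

Yes

Write h(z) = z^5 + 2z^4 + 2z^2 + z + 2.
Check for roots in ℤ_3: h(0) = 2; h(1) = 2; h(2) = 1.
No roots, so no linear factors.
Monic irreducibles of degree 2 over GF(3): z^2 + 1, z^2 + z + 2, z^2 + 2z + 2.
None of them divide h (all give nonzero remainder).
No irreducible factor of degree ≤ 2 exists, so h is irreducible over GF(3).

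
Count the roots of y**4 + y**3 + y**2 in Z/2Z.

1

Write g(y) = y**4 + y**3 + y**2.
Evaluate at each of the 2 elements of Z/2Z:
g(0) = 0 → root; g(1) = 1.
Roots: {0}.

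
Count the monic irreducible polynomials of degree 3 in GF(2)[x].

Gauss's count: N_{2}(3) = (1/3) Σ_{d|3} μ(3/d)·2^d.
Divisors of 3: 1, 3; μ(3/d) for each: -1, 1.
Σ = − 2^1 + 2^3 = 6.
N = 6/3 = 2.

2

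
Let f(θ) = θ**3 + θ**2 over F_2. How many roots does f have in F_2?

2

Evaluate at each of the 2 elements of F_2:
f(0) = 0 → root; f(1) = 0 → root.
Roots: {0, 1}.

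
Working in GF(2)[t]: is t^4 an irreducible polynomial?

Write g(t) = t^4.
Check for roots in GF(2): g(0) = 0 → root; g(1) = 1.
g(0) = 0, so (t) divides g(t); g is reducible.

No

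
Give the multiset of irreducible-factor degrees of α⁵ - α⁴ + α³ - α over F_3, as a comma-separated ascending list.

1, 1, 1, 2

Write f(α) = α⁵ - α⁴ + α³ - α.
Roots in F_3: f(0) = 0 → root; f(1) = 0 → root; f(2) = 1.
Linear factors from roots: (α), (α - 1).
Complete factorization: f(α) = (α)·(α - 1)^2·(α² + α - 1).
Factor degrees with multiplicity: 1 + 1 + 1 + 2 = 5.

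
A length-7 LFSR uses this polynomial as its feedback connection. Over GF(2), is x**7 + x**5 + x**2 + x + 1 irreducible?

Yes

Write g(x) = x**7 + x**5 + x**2 + x + 1.
Check for roots in GF(2): g(0) = 1; g(1) = 1.
No roots, so no linear factors.
Monic irreducibles of degree 2 over GF(2): x**2 + x + 1.
None of them divide g (all give nonzero remainder).
Monic irreducibles of degree 3 over GF(2): x**3 + x + 1, x**3 + x**2 + 1.
None of them divide g (all give nonzero remainder).
No irreducible factor of degree ≤ 3 exists, so g is irreducible over GF(2).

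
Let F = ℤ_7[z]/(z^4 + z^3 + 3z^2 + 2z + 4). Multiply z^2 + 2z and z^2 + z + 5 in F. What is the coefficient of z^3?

2

Multiply in ℤ_7[z]: (z^2 + 2z)·(z^2 + z + 5) = z^4 + 3z^3 + 3z.
Reduce using z^4 ≡ 6z^3 + 4z^2 + 5z + 3 (mod z^4 + z^3 + 3z^2 + 2z + 4).
Reduced: 2z^3 + 4z^2 + z + 3.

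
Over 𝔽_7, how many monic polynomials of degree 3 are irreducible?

112

x^(7^3) − x is the product of all monic irreducibles of degree dividing 3; Möbius inversion gives N = (1/3) Σ μ(3/d)·7^d.
Divisors of 3: 1, 3; μ(3/d) for each: -1, 1.
Σ = − 7^1 + 7^3 = 336.
N = 336/3 = 112.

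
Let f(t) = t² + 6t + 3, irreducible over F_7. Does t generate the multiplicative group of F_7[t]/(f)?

|GF(7^2)^×| = 7^2 − 1 = 48. Prime factorization: 48 = 2^4·3.
f is primitive ⇔ t has order 48 in GF(7)[t]/(f), i.e. t^(48/q) ≠ 1 for each prime q | 48.
t^(24) mod f = 6.
t^(16) mod f = 2.
None equal 1, so t has full order 48; f is primitive.

Yes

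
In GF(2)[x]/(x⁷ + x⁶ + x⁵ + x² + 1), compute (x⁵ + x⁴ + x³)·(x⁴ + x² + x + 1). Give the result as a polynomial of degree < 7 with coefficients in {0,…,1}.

x^6 + x^4 + x^3 + 1

Multiply in GF(2)[x]: (x⁵ + x⁴ + x³)·(x⁴ + x² + x + 1) = x⁹ + x⁸ + x⁵ + x³.
Reduce using x⁷ ≡ x⁶ + x⁵ + x² + 1 (mod x⁷ + x⁶ + x⁵ + x² + 1).
Reduced: x⁶ + x⁴ + x³ + 1.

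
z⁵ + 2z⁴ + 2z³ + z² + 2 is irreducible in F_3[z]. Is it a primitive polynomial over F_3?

No

Write f(z) = z⁵ + 2z⁴ + 2z³ + z² + 2.
|GF(3^5)^×| = 3^5 − 1 = 242. Prime factorization: 242 = 2·11^2.
f is primitive ⇔ z has order 242 in GF(3)[z]/(f), i.e. z^(242/q) ≠ 1 for each prime q | 242.
z^(121) mod f = 1
z^(22) mod f = z⁴ + z + 1.
Since z^(121) = 1, the order of z divides 121 < 242; not primitive.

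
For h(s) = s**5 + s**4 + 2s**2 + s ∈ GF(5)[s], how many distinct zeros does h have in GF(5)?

3

Evaluate at each of the 5 elements of GF(5):
h(0) = 0 → root; h(1) = 0 → root; h(2) = 3; h(3) = 0 → root; h(4) = 1.
Roots: {0, 1, 3}.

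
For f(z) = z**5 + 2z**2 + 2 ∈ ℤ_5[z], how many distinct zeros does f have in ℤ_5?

1

Evaluate at each of the 5 elements of ℤ_5:
f(0) = 2; f(1) = 0 → root; f(2) = 2; f(3) = 3; f(4) = 3.
Roots: {1}.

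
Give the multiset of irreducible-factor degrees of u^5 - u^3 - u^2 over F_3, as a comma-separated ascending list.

1, 1, 3

Write h(u) = u^5 - u^3 - u^2.
Roots in F_3: h(0) = 0 → root; h(1) = 2; h(2) = 2.
Linear factors from roots: (u).
Complete factorization: h(u) = (u)^2·(u^3 - u - 1).
Factor degrees with multiplicity: 1 + 1 + 3 = 5.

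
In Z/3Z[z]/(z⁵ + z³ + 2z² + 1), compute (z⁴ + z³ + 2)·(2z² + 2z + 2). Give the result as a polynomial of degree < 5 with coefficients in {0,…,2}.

Multiply in Z/3Z[z]: (z⁴ + z³ + 2)·(2z² + 2z + 2) = 2z⁶ + z⁵ + z⁴ + 2z³ + z² + z + 1.
Reduce using z⁵ ≡ 2z³ + z² + 2 (mod z⁵ + z³ + 2z² + 1).
Reduced: 2z⁴ + 2z² + 2z.

2z^4 + 2z^2 + 2z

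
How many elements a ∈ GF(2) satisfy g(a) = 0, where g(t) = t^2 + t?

Evaluate at each of the 2 elements of GF(2):
g(0) = 0 → root; g(1) = 0 → root.
Roots: {0, 1}.

2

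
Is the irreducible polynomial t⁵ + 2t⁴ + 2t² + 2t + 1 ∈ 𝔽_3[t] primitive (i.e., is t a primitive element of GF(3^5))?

Yes

Write f(t) = t⁵ + 2t⁴ + 2t² + 2t + 1.
|GF(3^5)^×| = 3^5 − 1 = 242. Prime factorization: 242 = 2·11^2.
f is primitive ⇔ t has order 242 in GF(3)[t]/(f), i.e. t^(242/q) ≠ 1 for each prime q | 242.
t^(121) mod f = 2.
t^(22) mod f = t⁴ + t³ + 2.
None equal 1, so t has full order 242; f is primitive.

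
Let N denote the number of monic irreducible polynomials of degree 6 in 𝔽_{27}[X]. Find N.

Gauss's count: N_{27}(6) = (1/6) Σ_{d|6} μ(6/d)·27^d.
Divisors of 6: 1, 2, 3, 6; μ(6/d) for each: 1, -1, -1, 1.
Σ = 27^1 − 27^2 − 27^3 + 27^6 = 387400104.
N = 387400104/6 = 64566684.

64566684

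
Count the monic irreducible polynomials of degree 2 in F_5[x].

Gauss's count: N_{5}(2) = (1/2) Σ_{d|2} μ(2/d)·5^d.
Divisors of 2: 1, 2; μ(2/d) for each: -1, 1.
Σ = − 5^1 + 5^2 = 20.
N = 20/2 = 10.

10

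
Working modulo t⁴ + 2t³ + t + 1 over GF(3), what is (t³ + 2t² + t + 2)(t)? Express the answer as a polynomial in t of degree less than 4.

t^2 + t + 2

Multiply in GF(3)[t]: (t³ + 2t² + t + 2)·(t) = t⁴ + 2t³ + t² + 2t.
Reduce using t⁴ ≡ t³ + 2t + 2 (mod t⁴ + 2t³ + t + 1).
Reduced: t² + t + 2.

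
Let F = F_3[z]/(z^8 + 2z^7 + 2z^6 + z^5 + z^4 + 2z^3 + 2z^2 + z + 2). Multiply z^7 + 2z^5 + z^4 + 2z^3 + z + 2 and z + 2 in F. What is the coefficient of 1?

2

Multiply in F_3[z]: (z^7 + 2z^5 + z^4 + 2z^3 + z + 2)·(z + 2) = z^8 + 2z^7 + 2z^6 + 2z^5 + z^4 + z^3 + z^2 + z + 1.
Reduce using z^8 ≡ z^7 + z^6 + 2z^5 + 2z^4 + z^3 + z^2 + 2z + 1 (mod z^8 + 2z^7 + 2z^6 + z^5 + z^4 + 2z^3 + 2z^2 + z + 2).
Reduced: z^5 + 2z^3 + 2z^2 + 2.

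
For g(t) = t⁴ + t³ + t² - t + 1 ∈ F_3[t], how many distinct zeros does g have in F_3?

Evaluate at each of the 3 elements of F_3:
g(0) = 1; g(1) = 0 → root; g(2) = 0 → root.
Roots: {1, 2}.

2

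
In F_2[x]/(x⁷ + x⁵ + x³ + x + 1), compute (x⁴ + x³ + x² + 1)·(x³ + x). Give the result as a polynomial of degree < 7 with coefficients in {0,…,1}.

Multiply in F_2[x]: (x⁴ + x³ + x² + 1)·(x³ + x) = x⁷ + x⁶ + x⁴ + x.
Reduce using x⁷ ≡ x⁵ + x³ + x + 1 (mod x⁷ + x⁵ + x³ + x + 1).
Reduced: x⁶ + x⁵ + x⁴ + x³ + 1.

x^6 + x^5 + x^4 + x^3 + 1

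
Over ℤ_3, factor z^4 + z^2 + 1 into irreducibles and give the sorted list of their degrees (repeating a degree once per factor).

Write h(z) = z^4 + z^2 + 1.
Roots in ℤ_3: h(0) = 1; h(1) = 0 → root; h(2) = 0 → root.
Linear factors from roots: (z + 2), (z + 1).
Complete factorization: h(z) = (z + 1)^2·(z + 2)^2.
Factor degrees with multiplicity: 1 + 1 + 1 + 1 = 4.

1, 1, 1, 1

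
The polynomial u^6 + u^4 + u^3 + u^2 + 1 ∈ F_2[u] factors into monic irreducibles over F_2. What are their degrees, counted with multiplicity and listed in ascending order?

Write h(u) = u^6 + u^4 + u^3 + u^2 + 1.
Roots in F_2: h(0) = 1; h(1) = 1.
Complete factorization: h(u) = (u^2 + u + 1)·(u^4 + u^3 + u^2 + u + 1).
Factor degrees with multiplicity: 2 + 4 = 6.

2, 4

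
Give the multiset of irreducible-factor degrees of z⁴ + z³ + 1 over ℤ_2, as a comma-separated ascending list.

Write g(z) = z⁴ + z³ + 1.
Roots in ℤ_2: g(0) = 1; g(1) = 1.
Complete factorization: g(z) = (z⁴ + z³ + 1).
Factor degrees with multiplicity: 4 = 4.

4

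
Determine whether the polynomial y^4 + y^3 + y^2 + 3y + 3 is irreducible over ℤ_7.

No

Write g(y) = y^4 + y^3 + y^2 + 3y + 3.
Check for roots in ℤ_7: g(0) = 3; g(1) = 2; g(2) = 2; g(3) = 3; g(4) = 1; g(5) = 2; g(6) = 1.
No roots, so no linear factors.
Degree-2 irreducible divisors: test the 21 monic irreducibles of degree 2 over GF(7).
y^2 + 3y + 5 divides g: g(y) = (y^2 + 3y + 5)·(y^2 + 5y + 2).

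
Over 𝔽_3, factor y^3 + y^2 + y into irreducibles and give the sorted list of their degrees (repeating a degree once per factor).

Write h(y) = y^3 + y^2 + y.
Roots in 𝔽_3: h(0) = 0 → root; h(1) = 0 → root; h(2) = 2.
Linear factors from roots: (y), (y + 2).
Complete factorization: h(y) = (y)·(y + 2)^2.
Factor degrees with multiplicity: 1 + 1 + 1 = 3.

1, 1, 1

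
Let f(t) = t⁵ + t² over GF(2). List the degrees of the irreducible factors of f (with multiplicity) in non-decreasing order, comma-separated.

Roots in GF(2): f(0) = 0 → root; f(1) = 0 → root.
Linear factors from roots: (t), (t + 1).
Complete factorization: f(t) = (t + 1)·(t)^2·(t² + t + 1).
Factor degrees with multiplicity: 1 + 1 + 1 + 2 = 5.

1, 1, 1, 2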